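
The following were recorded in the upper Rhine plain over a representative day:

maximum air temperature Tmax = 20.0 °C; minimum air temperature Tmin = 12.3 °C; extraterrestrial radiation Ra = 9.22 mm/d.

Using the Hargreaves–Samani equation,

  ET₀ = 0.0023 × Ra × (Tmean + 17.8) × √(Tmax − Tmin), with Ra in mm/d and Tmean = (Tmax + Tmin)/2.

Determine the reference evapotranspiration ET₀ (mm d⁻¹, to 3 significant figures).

2.00 mm d⁻¹

Tmean = (20.0 + 12.3)/2 = 16.15 °C
ET₀ = 0.0023 × 9.22 × (16.15 + 17.8) × √7.7 = 0.0023 × 9.22 × 33.95 × 2.7749 = 1.9978 mm/d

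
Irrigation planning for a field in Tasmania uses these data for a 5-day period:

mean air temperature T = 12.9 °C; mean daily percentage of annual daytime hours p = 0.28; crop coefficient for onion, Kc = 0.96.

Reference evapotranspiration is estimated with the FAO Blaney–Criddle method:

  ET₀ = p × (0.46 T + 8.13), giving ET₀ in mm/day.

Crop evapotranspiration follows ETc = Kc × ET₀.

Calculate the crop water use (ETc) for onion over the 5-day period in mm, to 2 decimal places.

18.90 mm

ET₀ = 0.28 × (0.46 × 12.9 + 8.13) = 0.28 × 14.064 = 3.9379 mm/d
ETc = Kc × ET₀ = 0.96 × 3.9379 = 3.7804 mm/d
Over 5 days: 3.7804 × 5 = 18.902 mm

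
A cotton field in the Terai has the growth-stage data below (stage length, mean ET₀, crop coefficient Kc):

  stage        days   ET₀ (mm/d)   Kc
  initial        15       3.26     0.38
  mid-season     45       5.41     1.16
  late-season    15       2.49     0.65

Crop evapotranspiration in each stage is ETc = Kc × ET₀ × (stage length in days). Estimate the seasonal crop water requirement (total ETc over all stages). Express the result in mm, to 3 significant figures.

initial: 0.38 × 3.26 × 15 = 18.58 mm
mid-season: 1.16 × 5.41 × 45 = 282.40 mm
late-season: 0.65 × 2.49 × 15 = 24.28 mm
Seasonal total = 325.26 mm

325 mm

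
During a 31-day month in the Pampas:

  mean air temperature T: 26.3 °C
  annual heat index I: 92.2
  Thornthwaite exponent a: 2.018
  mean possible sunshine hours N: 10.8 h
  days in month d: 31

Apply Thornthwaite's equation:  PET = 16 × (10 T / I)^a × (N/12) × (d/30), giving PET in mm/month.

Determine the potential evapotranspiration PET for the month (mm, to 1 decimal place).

10T/I = 10 × 26.3 / 92.2 = 2.8525
(10T/I)^a = 2.8525^2.018 = 8.2917
Uncorrected PET = 16 × 8.2917 = 132.667 mm
Correction = (N/12)(d/30) = (10.8/12)(31/30) = 0.9300
PET = 132.667 × 0.9300 = 123.380 mm/month

123.4 mm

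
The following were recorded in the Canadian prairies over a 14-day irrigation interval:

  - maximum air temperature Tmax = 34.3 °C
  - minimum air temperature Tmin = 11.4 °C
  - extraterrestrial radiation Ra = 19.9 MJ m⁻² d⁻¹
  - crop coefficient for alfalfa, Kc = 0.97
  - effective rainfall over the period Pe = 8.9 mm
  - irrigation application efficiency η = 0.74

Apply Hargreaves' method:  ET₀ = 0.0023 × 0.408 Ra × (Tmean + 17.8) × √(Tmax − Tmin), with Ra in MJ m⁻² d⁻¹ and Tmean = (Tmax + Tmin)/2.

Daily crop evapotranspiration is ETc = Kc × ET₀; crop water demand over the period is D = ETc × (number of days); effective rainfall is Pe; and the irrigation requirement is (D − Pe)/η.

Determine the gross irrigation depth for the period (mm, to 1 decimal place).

Tmean = (34.3 + 11.4)/2 = 22.85 °C
0.408 Ra = 0.408 × 19.9 = 8.1192 mm/d equivalent
ET₀ = 0.0023 × 8.1192 × (22.85 + 17.8) × √22.9 = 0.0023 × 8.1192 × 40.65 × 4.7854 = 3.6326 mm/d
ETc = Kc × ET₀ = 0.97 × 3.6326 = 3.5236 mm/d
Crop demand D = ETc × 14 d = 3.5236 × 14 = 49.330 mm
D − Pe = 49.330 − 8.9 = 40.430 mm
Gross irrigation = 40.430 / 0.74 = 54.635 mm

54.6 mm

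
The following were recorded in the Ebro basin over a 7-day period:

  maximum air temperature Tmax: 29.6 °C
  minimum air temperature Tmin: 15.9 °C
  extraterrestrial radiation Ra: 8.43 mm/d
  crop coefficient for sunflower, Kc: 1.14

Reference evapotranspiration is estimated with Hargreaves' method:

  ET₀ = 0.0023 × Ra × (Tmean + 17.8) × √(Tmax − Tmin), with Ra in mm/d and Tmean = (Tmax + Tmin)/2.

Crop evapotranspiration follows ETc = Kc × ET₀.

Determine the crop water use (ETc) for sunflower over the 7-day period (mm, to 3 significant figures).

Tmean = (29.6 + 15.9)/2 = 22.75 °C
ET₀ = 0.0023 × 8.43 × (22.75 + 17.8) × √13.7 = 0.0023 × 8.43 × 40.55 × 3.7014 = 2.9101 mm/d
ETc = Kc × ET₀ = 1.14 × 2.9101 = 3.3175 mm/d
Over 7 days: 3.3175 × 7 = 23.223 mm

23.2 mm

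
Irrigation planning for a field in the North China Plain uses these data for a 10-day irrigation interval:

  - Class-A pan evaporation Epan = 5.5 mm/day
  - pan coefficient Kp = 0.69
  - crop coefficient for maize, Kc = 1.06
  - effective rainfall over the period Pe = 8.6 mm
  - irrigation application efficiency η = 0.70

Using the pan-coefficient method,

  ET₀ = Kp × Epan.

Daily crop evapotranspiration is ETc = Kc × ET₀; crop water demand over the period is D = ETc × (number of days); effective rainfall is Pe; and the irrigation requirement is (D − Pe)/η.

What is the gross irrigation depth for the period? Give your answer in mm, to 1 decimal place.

ET₀ = 0.69 × 5.5 = 3.7950 mm/d
ETc = Kc × ET₀ = 1.06 × 3.7950 = 4.0227 mm/d
Crop demand D = ETc × 10 d = 4.0227 × 10 = 40.227 mm
D − Pe = 40.227 − 8.6 = 31.627 mm
Gross irrigation = 31.627 / 0.70 = 45.181 mm

45.2 mm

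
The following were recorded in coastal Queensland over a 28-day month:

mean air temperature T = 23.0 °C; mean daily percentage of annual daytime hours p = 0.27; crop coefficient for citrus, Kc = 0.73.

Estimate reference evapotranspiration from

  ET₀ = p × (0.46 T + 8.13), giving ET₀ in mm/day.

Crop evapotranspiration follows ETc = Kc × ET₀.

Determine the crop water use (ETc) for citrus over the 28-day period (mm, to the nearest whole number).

103 mm

ET₀ = 0.27 × (0.46 × 23.0 + 8.13) = 0.27 × 18.710 = 5.0517 mm/d
ETc = Kc × ET₀ = 0.73 × 5.0517 = 3.6877 mm/d
Over 28 days: 3.6877 × 28 = 103.256 mm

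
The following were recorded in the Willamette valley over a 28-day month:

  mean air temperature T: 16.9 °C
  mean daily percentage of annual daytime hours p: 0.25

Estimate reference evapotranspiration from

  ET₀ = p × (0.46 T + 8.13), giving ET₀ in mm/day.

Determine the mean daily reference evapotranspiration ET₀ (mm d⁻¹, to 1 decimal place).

ET₀ = 0.25 × (0.46 × 16.9 + 8.13) = 0.25 × 15.904 = 3.9760 mm/d

4.0 mm d⁻¹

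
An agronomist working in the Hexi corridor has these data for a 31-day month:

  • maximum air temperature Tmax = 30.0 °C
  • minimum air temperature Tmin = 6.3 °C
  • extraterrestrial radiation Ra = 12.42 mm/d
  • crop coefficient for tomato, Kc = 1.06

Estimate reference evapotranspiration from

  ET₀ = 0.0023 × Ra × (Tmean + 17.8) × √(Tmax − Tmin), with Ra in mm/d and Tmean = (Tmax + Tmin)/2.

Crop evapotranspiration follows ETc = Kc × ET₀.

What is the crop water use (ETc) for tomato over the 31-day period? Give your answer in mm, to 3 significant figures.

Tmean = (30.0 + 6.3)/2 = 18.15 °C
ET₀ = 0.0023 × 12.42 × (18.15 + 17.8) × √23.7 = 0.0023 × 12.42 × 35.95 × 4.8683 = 4.9995 mm/d
ETc = Kc × ET₀ = 1.06 × 4.9995 = 5.2995 mm/d
Over 31 days: 5.2995 × 31 = 164.285 mm

164 mm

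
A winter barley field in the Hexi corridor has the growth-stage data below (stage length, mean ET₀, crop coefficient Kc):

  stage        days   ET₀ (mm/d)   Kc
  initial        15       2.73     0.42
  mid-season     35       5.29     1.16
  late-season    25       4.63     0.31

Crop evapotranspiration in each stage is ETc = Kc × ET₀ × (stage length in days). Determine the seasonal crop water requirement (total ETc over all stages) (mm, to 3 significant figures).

initial: 0.42 × 2.73 × 15 = 17.20 mm
mid-season: 1.16 × 5.29 × 35 = 214.77 mm
late-season: 0.31 × 4.63 × 25 = 35.88 mm
Seasonal total = 267.85 mm

268 mm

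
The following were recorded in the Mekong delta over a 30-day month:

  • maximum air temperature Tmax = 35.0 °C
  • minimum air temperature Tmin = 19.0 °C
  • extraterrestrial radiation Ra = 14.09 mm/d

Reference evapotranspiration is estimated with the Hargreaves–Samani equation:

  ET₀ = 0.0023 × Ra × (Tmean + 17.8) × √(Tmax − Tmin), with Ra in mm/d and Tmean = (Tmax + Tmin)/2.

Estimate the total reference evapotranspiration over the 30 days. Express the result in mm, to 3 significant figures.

174 mm

Tmean = (35.0 + 19.0)/2 = 27.00 °C
ET₀ = 0.0023 × 14.09 × (27.00 + 17.8) × √16.0 = 0.0023 × 14.09 × 44.80 × 4.0000 = 5.8073 mm/d
Over 30 days: 5.8073 × 30 = 174.219 mm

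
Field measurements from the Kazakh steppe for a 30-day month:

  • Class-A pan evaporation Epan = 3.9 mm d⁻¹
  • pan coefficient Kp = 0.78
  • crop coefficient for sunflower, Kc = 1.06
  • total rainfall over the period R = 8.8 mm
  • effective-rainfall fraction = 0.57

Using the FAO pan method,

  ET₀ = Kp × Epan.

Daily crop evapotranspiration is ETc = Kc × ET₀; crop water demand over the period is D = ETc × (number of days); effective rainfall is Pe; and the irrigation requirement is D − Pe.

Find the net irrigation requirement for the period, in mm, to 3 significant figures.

ET₀ = 0.78 × 3.9 = 3.0420 mm/d
ETc = Kc × ET₀ = 1.06 × 3.0420 = 3.2245 mm/d
Crop demand D = ETc × 30 d = 3.2245 × 30 = 96.735 mm
Pe = 0.57 × 8.8 = 5.016 mm
D − Pe = 96.735 − 5.016 = 91.719 mm

91.7 mm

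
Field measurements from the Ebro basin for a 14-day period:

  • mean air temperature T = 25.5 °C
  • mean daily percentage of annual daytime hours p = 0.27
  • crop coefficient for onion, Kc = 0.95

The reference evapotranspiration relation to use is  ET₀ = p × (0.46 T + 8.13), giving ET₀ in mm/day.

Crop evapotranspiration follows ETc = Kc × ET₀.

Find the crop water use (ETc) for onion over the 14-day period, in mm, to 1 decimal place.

ET₀ = 0.27 × (0.46 × 25.5 + 8.13) = 0.27 × 19.860 = 5.3622 mm/d
ETc = Kc × ET₀ = 0.95 × 5.3622 = 5.0941 mm/d
Over 14 days: 5.0941 × 14 = 71.317 mm

71.3 mm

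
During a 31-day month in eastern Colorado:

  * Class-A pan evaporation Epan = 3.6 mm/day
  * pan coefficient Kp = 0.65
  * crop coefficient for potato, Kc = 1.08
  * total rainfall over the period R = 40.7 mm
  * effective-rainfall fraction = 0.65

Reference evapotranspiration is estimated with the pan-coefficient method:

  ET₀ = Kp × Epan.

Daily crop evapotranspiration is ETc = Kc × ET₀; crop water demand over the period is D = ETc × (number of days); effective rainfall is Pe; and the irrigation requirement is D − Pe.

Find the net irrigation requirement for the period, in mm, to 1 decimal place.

51.9 mm

ET₀ = 0.65 × 3.6 = 2.3400 mm/d
ETc = Kc × ET₀ = 1.08 × 2.3400 = 2.5272 mm/d
Crop demand D = ETc × 31 d = 2.5272 × 31 = 78.343 mm
Pe = 0.65 × 40.7 = 26.455 mm
D − Pe = 78.343 − 26.455 = 51.888 mm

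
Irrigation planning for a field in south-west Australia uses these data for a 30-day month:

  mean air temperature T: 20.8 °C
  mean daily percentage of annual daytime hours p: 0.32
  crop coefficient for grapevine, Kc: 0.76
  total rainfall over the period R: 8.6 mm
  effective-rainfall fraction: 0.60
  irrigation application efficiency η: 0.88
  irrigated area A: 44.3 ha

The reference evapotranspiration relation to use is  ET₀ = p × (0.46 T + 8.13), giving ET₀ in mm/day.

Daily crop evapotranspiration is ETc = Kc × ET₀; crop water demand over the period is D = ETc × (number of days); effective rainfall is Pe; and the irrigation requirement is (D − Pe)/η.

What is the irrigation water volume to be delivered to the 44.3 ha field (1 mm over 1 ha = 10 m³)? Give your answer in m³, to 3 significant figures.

62400 m³

ET₀ = 0.32 × (0.46 × 20.8 + 8.13) = 0.32 × 17.698 = 5.6634 mm/d
ETc = Kc × ET₀ = 0.76 × 5.6634 = 4.3042 mm/d
Crop demand D = ETc × 30 d = 4.3042 × 30 = 129.126 mm
Pe = 0.60 × 8.6 = 5.160 mm
D − Pe = 129.126 − 5.160 = 123.966 mm
Gross irrigation = 123.966 / 0.88 = 140.870 mm
Volume = 140.870 mm × 44.3 ha × 10 = 62405.4 m³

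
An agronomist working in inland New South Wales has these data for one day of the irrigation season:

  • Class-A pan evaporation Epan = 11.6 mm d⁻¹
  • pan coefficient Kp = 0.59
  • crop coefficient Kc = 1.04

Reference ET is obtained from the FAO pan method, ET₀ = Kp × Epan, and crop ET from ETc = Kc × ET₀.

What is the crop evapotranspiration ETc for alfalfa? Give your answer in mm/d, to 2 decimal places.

7.12 mm/d

ET₀ = 0.59 × 11.6 = 6.8440 mm/d
ETc = Kc × ET₀ = 1.04 × 6.8440 = 7.1178 mm/d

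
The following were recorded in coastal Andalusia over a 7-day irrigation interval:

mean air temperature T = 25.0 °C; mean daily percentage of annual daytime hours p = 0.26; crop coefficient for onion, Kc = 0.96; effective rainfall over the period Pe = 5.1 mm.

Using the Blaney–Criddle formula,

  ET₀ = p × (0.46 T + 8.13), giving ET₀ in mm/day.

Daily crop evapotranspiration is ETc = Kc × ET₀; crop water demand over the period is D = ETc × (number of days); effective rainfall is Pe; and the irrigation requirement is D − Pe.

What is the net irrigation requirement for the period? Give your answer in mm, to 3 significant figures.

29.2 mm

ET₀ = 0.26 × (0.46 × 25.0 + 8.13) = 0.26 × 19.630 = 5.1038 mm/d
ETc = Kc × ET₀ = 0.96 × 5.1038 = 4.8996 mm/d
Crop demand D = ETc × 7 d = 4.8996 × 7 = 34.297 mm
D − Pe = 34.297 − 5.1 = 29.197 mm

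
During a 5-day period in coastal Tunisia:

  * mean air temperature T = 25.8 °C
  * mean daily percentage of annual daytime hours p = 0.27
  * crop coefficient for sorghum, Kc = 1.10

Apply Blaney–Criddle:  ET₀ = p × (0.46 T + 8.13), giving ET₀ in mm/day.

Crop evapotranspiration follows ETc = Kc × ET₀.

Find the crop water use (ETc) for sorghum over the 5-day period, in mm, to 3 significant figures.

ET₀ = 0.27 × (0.46 × 25.8 + 8.13) = 0.27 × 19.998 = 5.3995 mm/d
ETc = Kc × ET₀ = 1.10 × 5.3995 = 5.9395 mm/d
Over 5 days: 5.9395 × 5 = 29.698 mm

29.7 mm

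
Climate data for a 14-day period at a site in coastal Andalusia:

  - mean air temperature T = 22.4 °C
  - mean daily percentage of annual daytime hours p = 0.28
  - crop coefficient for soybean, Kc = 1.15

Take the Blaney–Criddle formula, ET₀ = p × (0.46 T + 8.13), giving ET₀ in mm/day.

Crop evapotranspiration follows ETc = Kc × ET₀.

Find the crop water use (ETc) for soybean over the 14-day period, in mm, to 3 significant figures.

83.1 mm

ET₀ = 0.28 × (0.46 × 22.4 + 8.13) = 0.28 × 18.434 = 5.1615 mm/d
ETc = Kc × ET₀ = 1.15 × 5.1615 = 5.9357 mm/d
Over 14 days: 5.9357 × 14 = 83.100 mm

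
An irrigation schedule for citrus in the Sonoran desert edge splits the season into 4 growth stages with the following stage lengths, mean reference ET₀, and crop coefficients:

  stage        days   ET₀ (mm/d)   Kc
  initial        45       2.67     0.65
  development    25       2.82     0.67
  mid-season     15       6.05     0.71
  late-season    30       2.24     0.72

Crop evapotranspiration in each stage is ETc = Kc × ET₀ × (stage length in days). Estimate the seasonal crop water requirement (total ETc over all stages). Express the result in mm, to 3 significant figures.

238 mm

initial: 0.65 × 2.67 × 45 = 78.10 mm
development: 0.67 × 2.82 × 25 = 47.24 mm
mid-season: 0.71 × 6.05 × 15 = 64.43 mm
late-season: 0.72 × 2.24 × 30 = 48.38 mm
Seasonal total = 238.15 mm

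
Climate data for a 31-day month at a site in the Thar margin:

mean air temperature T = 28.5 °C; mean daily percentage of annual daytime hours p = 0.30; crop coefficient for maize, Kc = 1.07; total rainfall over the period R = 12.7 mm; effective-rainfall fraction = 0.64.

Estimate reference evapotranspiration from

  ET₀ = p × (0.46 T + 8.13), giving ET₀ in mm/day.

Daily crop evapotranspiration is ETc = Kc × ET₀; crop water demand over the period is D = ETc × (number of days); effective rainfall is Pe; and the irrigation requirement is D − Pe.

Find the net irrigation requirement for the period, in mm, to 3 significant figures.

203 mm

ET₀ = 0.30 × (0.46 × 28.5 + 8.13) = 0.30 × 21.240 = 6.3720 mm/d
ETc = Kc × ET₀ = 1.07 × 6.3720 = 6.8180 mm/d
Crop demand D = ETc × 31 d = 6.8180 × 31 = 211.358 mm
Pe = 0.64 × 12.7 = 8.128 mm
D − Pe = 211.358 − 8.128 = 203.230 mm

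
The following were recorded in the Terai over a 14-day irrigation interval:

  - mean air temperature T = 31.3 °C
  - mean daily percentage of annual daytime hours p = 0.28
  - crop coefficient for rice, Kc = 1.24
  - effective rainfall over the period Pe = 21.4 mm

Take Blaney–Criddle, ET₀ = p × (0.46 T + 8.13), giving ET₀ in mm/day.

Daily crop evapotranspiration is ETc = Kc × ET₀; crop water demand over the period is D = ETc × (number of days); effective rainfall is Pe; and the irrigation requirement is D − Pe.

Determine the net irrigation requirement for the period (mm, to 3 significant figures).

ET₀ = 0.28 × (0.46 × 31.3 + 8.13) = 0.28 × 22.528 = 6.3078 mm/d
ETc = Kc × ET₀ = 1.24 × 6.3078 = 7.8217 mm/d
Crop demand D = ETc × 14 d = 7.8217 × 14 = 109.504 mm
D − Pe = 109.504 − 21.4 = 88.104 mm

88.1 mm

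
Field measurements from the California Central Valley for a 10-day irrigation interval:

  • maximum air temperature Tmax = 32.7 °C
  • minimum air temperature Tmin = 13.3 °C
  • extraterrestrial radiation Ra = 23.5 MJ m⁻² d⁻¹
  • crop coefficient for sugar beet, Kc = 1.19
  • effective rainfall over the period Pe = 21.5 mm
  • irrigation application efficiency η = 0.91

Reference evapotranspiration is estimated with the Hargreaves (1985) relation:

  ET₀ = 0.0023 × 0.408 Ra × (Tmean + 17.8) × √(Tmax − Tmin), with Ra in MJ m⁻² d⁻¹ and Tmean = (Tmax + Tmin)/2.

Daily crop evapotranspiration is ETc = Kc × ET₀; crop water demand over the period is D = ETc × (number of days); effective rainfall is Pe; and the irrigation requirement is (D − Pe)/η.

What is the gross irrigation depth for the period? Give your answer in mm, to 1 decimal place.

28.2 mm

Tmean = (32.7 + 13.3)/2 = 23.00 °C
0.408 Ra = 0.408 × 23.5 = 9.5880 mm/d equivalent
ET₀ = 0.0023 × 9.5880 × (23.00 + 17.8) × √19.4 = 0.0023 × 9.5880 × 40.80 × 4.4045 = 3.9629 mm/d
ETc = Kc × ET₀ = 1.19 × 3.9629 = 4.7159 mm/d
Crop demand D = ETc × 10 d = 4.7159 × 10 = 47.159 mm
D − Pe = 47.159 − 21.5 = 25.659 mm
Gross irrigation = 25.659 / 0.91 = 28.197 mm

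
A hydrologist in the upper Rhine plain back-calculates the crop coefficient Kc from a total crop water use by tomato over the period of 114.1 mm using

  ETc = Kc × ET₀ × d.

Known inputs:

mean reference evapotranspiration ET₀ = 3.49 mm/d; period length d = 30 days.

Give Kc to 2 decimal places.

1.09

ETc = Kc × ET₀ × d  ⇒  Kc = ETc / (ET₀ × d)
Kc = 114.1 / (3.49 × 30) = 114.1 / 104.70 = 1.0898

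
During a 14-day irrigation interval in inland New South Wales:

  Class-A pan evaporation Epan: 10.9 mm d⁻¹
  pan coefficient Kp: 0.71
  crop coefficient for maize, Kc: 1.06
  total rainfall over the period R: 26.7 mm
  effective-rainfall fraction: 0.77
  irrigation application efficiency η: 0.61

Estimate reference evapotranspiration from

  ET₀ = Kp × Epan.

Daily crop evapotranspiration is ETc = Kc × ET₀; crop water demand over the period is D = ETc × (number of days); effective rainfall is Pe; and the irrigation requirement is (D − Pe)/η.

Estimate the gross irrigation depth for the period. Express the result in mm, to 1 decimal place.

ET₀ = 0.71 × 10.9 = 7.7390 mm/d
ETc = Kc × ET₀ = 1.06 × 7.7390 = 8.2033 mm/d
Crop demand D = ETc × 14 d = 8.2033 × 14 = 114.846 mm
Pe = 0.77 × 26.7 = 20.559 mm
D − Pe = 114.846 − 20.559 = 94.287 mm
Gross irrigation = 94.287 / 0.61 = 154.569 mm

154.6 mm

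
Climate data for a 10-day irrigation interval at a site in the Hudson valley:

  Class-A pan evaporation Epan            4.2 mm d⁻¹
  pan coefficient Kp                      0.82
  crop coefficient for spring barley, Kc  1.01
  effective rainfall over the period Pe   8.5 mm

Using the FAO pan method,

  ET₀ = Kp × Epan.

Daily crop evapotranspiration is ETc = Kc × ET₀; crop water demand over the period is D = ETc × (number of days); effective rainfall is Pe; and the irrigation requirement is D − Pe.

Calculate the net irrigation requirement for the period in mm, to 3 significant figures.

26.3 mm

ET₀ = 0.82 × 4.2 = 3.4440 mm/d
ETc = Kc × ET₀ = 1.01 × 3.4440 = 3.4784 mm/d
Crop demand D = ETc × 10 d = 3.4784 × 10 = 34.784 mm
D − Pe = 34.784 − 8.5 = 26.284 mm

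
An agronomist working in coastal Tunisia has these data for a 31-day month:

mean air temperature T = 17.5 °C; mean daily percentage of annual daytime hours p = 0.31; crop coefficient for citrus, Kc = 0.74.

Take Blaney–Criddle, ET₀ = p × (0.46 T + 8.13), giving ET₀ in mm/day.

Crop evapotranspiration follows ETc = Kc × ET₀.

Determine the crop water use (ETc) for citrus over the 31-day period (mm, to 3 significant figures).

115 mm

ET₀ = 0.31 × (0.46 × 17.5 + 8.13) = 0.31 × 16.180 = 5.0158 mm/d
ETc = Kc × ET₀ = 0.74 × 5.0158 = 3.7117 mm/d
Over 31 days: 3.7117 × 31 = 115.063 mm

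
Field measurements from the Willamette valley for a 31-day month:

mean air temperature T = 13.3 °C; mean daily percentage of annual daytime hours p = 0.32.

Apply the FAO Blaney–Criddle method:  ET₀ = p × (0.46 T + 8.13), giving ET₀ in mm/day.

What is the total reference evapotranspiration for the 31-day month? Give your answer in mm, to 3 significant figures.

ET₀ = 0.32 × (0.46 × 13.3 + 8.13) = 0.32 × 14.248 = 4.5594 mm/d
Monthly total = 4.5594 × 31 = 141.341 mm

141 mm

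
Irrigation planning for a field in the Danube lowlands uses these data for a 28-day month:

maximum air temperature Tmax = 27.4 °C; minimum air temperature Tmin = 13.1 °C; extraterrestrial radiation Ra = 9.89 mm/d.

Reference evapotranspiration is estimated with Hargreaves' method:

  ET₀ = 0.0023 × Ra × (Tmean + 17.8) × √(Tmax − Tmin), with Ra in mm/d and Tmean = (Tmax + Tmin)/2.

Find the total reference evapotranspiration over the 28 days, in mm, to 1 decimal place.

Tmean = (27.4 + 13.1)/2 = 20.25 °C
ET₀ = 0.0023 × 9.89 × (20.25 + 17.8) × √14.3 = 0.0023 × 9.89 × 38.05 × 3.7815 = 3.2730 mm/d
Over 28 days: 3.2730 × 28 = 91.644 mm

91.6 mm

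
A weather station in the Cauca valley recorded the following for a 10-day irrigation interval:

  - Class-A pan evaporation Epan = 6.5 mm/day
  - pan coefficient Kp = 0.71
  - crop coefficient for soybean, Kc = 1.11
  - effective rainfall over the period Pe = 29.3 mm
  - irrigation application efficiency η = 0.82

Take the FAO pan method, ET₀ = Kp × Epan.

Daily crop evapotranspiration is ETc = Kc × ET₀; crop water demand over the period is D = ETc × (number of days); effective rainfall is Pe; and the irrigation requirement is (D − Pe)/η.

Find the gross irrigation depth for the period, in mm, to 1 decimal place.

ET₀ = 0.71 × 6.5 = 4.6150 mm/d
ETc = Kc × ET₀ = 1.11 × 4.6150 = 5.1227 mm/d
Crop demand D = ETc × 10 d = 5.1227 × 10 = 51.227 mm
D − Pe = 51.227 − 29.3 = 21.927 mm
Gross irrigation = 21.927 / 0.82 = 26.740 mm

26.7 mm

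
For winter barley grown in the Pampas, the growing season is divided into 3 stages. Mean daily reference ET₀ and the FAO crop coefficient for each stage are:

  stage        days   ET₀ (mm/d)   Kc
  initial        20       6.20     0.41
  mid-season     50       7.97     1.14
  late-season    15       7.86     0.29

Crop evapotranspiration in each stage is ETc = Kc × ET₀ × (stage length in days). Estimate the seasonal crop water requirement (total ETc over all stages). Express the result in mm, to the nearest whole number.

539 mm

initial: 0.41 × 6.20 × 20 = 50.84 mm
mid-season: 1.14 × 7.97 × 50 = 454.29 mm
late-season: 0.29 × 7.86 × 15 = 34.19 mm
Seasonal total = 539.32 mm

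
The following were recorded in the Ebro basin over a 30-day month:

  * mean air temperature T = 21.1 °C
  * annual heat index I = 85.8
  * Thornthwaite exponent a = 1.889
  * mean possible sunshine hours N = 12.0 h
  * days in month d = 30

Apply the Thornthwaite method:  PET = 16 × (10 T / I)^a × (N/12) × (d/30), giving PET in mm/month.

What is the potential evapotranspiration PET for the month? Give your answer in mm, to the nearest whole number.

88 mm

10T/I = 10 × 21.1 / 85.8 = 2.4592
(10T/I)^a = 2.4592^1.889 = 5.4728
Uncorrected PET = 16 × 5.4728 = 87.565 mm
Correction = (N/12)(d/30) = (12.0/12)(30/30) = 1.0000
PET = 87.565 × 1.0000 = 87.565 mm/month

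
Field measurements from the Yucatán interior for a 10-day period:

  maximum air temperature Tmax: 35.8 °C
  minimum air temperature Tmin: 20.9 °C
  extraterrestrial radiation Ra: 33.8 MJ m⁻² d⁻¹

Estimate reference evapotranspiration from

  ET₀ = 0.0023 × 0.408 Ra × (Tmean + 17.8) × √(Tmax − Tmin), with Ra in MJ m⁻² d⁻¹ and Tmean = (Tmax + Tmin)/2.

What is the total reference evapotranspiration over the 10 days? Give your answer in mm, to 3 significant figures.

Tmean = (35.8 + 20.9)/2 = 28.35 °C
0.408 Ra = 0.408 × 33.8 = 13.7904 mm/d equivalent
ET₀ = 0.0023 × 13.7904 × (28.35 + 17.8) × √14.9 = 0.0023 × 13.7904 × 46.15 × 3.8601 = 5.6503 mm/d
Over 10 days: 5.6503 × 10 = 56.503 mm

56.5 mm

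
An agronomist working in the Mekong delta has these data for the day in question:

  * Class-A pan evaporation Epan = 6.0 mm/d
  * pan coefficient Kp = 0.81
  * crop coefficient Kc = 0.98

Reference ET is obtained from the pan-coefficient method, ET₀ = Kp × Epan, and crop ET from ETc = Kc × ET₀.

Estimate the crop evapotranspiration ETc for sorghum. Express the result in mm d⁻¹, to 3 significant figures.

ET₀ = 0.81 × 6.0 = 4.8600 mm/d
ETc = Kc × ET₀ = 0.98 × 4.8600 = 4.7628 mm/d

4.76 mm d⁻¹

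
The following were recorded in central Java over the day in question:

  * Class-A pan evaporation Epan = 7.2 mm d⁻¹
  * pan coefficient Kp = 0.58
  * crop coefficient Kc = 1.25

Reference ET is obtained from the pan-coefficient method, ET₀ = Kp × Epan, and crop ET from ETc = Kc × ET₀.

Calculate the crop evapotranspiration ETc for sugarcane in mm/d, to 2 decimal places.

ET₀ = 0.58 × 7.2 = 4.1760 mm/d
ETc = Kc × ET₀ = 1.25 × 4.1760 = 5.2200 mm/d

5.22 mm/d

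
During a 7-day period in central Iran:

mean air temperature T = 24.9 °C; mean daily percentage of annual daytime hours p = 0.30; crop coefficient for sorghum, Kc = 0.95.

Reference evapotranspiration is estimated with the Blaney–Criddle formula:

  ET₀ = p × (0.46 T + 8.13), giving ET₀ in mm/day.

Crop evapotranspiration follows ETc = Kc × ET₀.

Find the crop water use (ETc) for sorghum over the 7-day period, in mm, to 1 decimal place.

39.1 mm

ET₀ = 0.30 × (0.46 × 24.9 + 8.13) = 0.30 × 19.584 = 5.8752 mm/d
ETc = Kc × ET₀ = 0.95 × 5.8752 = 5.5814 mm/d
Over 7 days: 5.5814 × 7 = 39.070 mm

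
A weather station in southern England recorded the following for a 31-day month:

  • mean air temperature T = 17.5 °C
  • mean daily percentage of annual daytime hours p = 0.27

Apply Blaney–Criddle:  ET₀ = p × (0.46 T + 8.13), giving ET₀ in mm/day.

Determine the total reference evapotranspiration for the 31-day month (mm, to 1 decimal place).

135.4 mm

ET₀ = 0.27 × (0.46 × 17.5 + 8.13) = 0.27 × 16.180 = 4.3686 mm/d
Monthly total = 4.3686 × 31 = 135.427 mm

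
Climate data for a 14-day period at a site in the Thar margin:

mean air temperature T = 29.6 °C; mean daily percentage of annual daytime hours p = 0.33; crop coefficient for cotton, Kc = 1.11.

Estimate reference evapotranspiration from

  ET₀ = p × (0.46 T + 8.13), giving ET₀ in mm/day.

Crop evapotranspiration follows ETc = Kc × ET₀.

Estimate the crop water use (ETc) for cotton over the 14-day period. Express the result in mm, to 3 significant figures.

ET₀ = 0.33 × (0.46 × 29.6 + 8.13) = 0.33 × 21.746 = 7.1762 mm/d
ETc = Kc × ET₀ = 1.11 × 7.1762 = 7.9656 mm/d
Over 14 days: 7.9656 × 14 = 111.518 mm

112 mm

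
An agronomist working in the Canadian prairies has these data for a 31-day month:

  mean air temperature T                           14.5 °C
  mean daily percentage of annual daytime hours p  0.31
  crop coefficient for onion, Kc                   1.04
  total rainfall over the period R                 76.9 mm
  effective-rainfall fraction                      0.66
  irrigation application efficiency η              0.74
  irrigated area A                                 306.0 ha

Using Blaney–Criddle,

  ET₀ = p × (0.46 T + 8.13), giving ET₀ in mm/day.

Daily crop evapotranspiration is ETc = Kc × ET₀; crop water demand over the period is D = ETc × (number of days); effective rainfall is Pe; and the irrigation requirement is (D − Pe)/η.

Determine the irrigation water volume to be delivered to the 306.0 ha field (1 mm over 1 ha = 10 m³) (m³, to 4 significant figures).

401800 m³

ET₀ = 0.31 × (0.46 × 14.5 + 8.13) = 0.31 × 14.800 = 4.5880 mm/d
ETc = Kc × ET₀ = 1.04 × 4.5880 = 4.7715 mm/d
Crop demand D = ETc × 31 d = 4.7715 × 31 = 147.917 mm
Pe = 0.66 × 76.9 = 50.754 mm
D − Pe = 147.917 − 50.754 = 97.163 mm
Gross irrigation = 97.163 / 0.74 = 131.301 mm
Volume = 131.301 mm × 306.0 ha × 10 = 401781.1 m³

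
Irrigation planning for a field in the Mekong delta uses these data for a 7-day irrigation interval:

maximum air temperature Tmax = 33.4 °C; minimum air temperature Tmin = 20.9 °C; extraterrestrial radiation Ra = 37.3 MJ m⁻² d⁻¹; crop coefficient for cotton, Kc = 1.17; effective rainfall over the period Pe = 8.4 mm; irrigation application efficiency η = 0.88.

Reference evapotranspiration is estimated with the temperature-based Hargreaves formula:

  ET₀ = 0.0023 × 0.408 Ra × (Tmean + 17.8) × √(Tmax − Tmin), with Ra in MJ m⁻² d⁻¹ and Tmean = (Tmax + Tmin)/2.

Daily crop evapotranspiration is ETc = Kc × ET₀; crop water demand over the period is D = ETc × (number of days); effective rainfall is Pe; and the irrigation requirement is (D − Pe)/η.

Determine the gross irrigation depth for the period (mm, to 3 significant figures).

Tmean = (33.4 + 20.9)/2 = 27.15 °C
0.408 Ra = 0.408 × 37.3 = 15.2184 mm/d equivalent
ET₀ = 0.0023 × 15.2184 × (27.15 + 17.8) × √12.5 = 0.0023 × 15.2184 × 44.95 × 3.5355 = 5.5626 mm/d
ETc = Kc × ET₀ = 1.17 × 5.5626 = 6.5082 mm/d
Crop demand D = ETc × 7 d = 6.5082 × 7 = 45.557 mm
D − Pe = 45.557 − 8.4 = 37.157 mm
Gross irrigation = 37.157 / 0.88 = 42.224 mm

42.2 mm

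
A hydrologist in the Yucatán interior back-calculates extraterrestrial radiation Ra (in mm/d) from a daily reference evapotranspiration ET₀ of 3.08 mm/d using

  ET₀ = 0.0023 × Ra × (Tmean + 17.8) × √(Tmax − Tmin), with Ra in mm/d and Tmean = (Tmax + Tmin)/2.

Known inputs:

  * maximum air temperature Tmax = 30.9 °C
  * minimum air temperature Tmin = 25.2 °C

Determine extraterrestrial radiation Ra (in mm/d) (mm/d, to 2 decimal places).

12.23 mm/d

Tmean = 28.05 °C; √ΔT = 2.3875
Ra = ET₀ / [0.0023 × (Tmean+17.8) × √ΔT] = 3.08 / (0.0023 × 45.85 × 2.3875) = 12.233 mm/d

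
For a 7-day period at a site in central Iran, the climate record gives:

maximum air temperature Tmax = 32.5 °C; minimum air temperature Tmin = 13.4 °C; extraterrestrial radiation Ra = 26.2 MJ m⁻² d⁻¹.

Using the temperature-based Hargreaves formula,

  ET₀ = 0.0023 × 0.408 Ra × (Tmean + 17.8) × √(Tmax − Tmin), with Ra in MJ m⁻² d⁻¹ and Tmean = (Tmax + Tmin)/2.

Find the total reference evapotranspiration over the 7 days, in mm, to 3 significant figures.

30.7 mm

Tmean = (32.5 + 13.4)/2 = 22.95 °C
0.408 Ra = 0.408 × 26.2 = 10.6896 mm/d equivalent
ET₀ = 0.0023 × 10.6896 × (22.95 + 17.8) × √19.1 = 0.0023 × 10.6896 × 40.75 × 4.3704 = 4.3786 mm/d
Over 7 days: 4.3786 × 7 = 30.650 mm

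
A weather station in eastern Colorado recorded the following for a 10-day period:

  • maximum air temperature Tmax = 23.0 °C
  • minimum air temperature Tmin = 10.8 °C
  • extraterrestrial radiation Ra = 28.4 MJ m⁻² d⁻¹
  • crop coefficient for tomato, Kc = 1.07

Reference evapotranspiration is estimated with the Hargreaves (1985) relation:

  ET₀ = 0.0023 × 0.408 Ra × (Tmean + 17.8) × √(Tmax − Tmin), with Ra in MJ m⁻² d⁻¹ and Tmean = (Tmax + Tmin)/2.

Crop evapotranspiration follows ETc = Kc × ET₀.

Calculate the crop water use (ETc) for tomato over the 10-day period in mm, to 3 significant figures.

Tmean = (23.0 + 10.8)/2 = 16.90 °C
0.408 Ra = 0.408 × 28.4 = 11.5872 mm/d equivalent
ET₀ = 0.0023 × 11.5872 × (16.90 + 17.8) × √12.2 = 0.0023 × 11.5872 × 34.70 × 3.4928 = 3.2301 mm/d
ETc = Kc × ET₀ = 1.07 × 3.2301 = 3.4562 mm/d
Over 10 days: 3.4562 × 10 = 34.562 mm

34.6 mm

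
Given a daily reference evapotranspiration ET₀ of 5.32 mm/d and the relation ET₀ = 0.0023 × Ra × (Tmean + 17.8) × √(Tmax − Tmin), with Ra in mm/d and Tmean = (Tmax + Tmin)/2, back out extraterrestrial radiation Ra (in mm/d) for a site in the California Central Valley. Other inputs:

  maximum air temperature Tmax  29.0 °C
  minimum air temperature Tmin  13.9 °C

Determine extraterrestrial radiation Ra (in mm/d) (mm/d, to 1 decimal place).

Tmean = 21.45 °C; √ΔT = 3.8859
Ra = ET₀ / [0.0023 × (Tmean+17.8) × √ΔT] = 5.32 / (0.0023 × 39.25 × 3.8859) = 15.165 mm/d

15.2 mm/d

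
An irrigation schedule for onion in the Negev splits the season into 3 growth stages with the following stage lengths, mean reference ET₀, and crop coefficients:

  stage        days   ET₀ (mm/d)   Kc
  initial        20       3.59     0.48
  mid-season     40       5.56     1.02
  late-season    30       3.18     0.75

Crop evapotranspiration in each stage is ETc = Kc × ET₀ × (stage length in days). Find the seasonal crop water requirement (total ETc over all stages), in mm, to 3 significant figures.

initial: 0.48 × 3.59 × 20 = 34.46 mm
mid-season: 1.02 × 5.56 × 40 = 226.85 mm
late-season: 0.75 × 3.18 × 30 = 71.55 mm
Seasonal total = 332.86 mm

333 mm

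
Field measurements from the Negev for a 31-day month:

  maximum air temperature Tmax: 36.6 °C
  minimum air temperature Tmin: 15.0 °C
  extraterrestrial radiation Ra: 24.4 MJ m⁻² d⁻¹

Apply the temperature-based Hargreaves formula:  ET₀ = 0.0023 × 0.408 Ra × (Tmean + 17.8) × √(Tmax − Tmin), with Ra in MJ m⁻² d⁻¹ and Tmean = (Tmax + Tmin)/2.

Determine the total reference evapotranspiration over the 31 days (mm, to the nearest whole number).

Tmean = (36.6 + 15.0)/2 = 25.80 °C
0.408 Ra = 0.408 × 24.4 = 9.9552 mm/d equivalent
ET₀ = 0.0023 × 9.9552 × (25.80 + 17.8) × √21.6 = 0.0023 × 9.9552 × 43.60 × 4.6476 = 4.6397 mm/d
Over 31 days: 4.6397 × 31 = 143.831 mm

144 mm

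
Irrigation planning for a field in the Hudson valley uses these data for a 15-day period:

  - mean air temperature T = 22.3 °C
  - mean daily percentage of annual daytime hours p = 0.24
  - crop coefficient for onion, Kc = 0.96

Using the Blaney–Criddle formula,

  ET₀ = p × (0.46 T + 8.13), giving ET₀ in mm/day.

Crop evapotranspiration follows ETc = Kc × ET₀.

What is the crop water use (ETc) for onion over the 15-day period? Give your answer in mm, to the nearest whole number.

64 mm

ET₀ = 0.24 × (0.46 × 22.3 + 8.13) = 0.24 × 18.388 = 4.4131 mm/d
ETc = Kc × ET₀ = 0.96 × 4.4131 = 4.2366 mm/d
Over 15 days: 4.2366 × 15 = 63.549 mm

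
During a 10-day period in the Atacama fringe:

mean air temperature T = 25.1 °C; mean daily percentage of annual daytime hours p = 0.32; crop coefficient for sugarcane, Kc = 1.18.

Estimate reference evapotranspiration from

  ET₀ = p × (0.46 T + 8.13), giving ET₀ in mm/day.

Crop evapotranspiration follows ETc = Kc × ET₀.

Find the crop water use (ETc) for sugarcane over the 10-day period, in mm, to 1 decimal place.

ET₀ = 0.32 × (0.46 × 25.1 + 8.13) = 0.32 × 19.676 = 6.2963 mm/d
ETc = Kc × ET₀ = 1.18 × 6.2963 = 7.4296 mm/d
Over 10 days: 7.4296 × 10 = 74.296 mm

74.3 mm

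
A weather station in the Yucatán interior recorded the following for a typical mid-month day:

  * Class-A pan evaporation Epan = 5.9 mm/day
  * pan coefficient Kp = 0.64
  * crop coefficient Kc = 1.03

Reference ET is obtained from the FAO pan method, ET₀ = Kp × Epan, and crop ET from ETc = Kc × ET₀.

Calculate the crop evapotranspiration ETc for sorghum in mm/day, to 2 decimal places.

ET₀ = 0.64 × 5.9 = 3.7760 mm/d
ETc = Kc × ET₀ = 1.03 × 3.7760 = 3.8893 mm/d

3.89 mm/day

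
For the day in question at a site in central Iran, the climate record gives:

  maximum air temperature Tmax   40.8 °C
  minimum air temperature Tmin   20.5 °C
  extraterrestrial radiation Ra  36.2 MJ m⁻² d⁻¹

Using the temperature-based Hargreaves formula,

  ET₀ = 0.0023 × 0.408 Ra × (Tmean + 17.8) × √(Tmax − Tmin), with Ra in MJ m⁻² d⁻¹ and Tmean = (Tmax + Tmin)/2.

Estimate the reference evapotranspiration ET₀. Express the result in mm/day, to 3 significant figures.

7.42 mm/day

Tmean = (40.8 + 20.5)/2 = 30.65 °C
0.408 Ra = 0.408 × 36.2 = 14.7696 mm/d equivalent
ET₀ = 0.0023 × 14.7696 × (30.65 + 17.8) × √20.3 = 0.0023 × 14.7696 × 48.45 × 4.5056 = 7.4155 mm/d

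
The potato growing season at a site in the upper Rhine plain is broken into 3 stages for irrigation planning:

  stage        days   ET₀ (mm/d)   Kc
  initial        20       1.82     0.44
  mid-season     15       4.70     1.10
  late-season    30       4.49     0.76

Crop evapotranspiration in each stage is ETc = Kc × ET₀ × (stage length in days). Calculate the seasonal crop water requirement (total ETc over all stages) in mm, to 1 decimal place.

initial: 0.44 × 1.82 × 20 = 16.02 mm
mid-season: 1.10 × 4.70 × 15 = 77.55 mm
late-season: 0.76 × 4.49 × 30 = 102.37 mm
Seasonal total = 195.94 mm

195.9 mm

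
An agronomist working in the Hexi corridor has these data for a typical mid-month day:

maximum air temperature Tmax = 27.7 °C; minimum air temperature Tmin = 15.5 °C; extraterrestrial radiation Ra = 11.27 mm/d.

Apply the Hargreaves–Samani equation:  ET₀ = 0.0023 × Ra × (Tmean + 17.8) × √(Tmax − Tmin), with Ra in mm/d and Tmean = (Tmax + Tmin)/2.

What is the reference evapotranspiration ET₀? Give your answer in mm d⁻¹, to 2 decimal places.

3.57 mm d⁻¹

Tmean = (27.7 + 15.5)/2 = 21.60 °C
ET₀ = 0.0023 × 11.27 × (21.60 + 17.8) × √12.2 = 0.0023 × 11.27 × 39.40 × 3.4928 = 3.5672 mm/d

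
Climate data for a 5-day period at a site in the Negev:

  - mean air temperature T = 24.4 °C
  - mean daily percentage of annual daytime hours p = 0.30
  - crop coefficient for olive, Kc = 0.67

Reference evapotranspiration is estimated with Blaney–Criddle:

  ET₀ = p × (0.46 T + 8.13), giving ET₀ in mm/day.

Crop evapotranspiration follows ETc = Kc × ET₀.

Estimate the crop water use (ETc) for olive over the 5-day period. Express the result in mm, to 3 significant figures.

19.5 mm

ET₀ = 0.30 × (0.46 × 24.4 + 8.13) = 0.30 × 19.354 = 5.8062 mm/d
ETc = Kc × ET₀ = 0.67 × 5.8062 = 3.8902 mm/d
Over 5 days: 3.8902 × 5 = 19.451 mm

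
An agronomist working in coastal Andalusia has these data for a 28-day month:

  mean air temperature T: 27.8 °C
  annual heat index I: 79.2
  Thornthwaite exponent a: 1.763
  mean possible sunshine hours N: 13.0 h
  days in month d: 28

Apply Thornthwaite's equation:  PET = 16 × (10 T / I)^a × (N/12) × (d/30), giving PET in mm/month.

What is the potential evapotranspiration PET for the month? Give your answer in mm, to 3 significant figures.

10T/I = 10 × 27.8 / 79.2 = 3.5101
(10T/I)^a = 3.5101^1.763 = 9.1495
Uncorrected PET = 16 × 9.1495 = 146.392 mm
Correction = (N/12)(d/30) = (13.0/12)(28/30) = 1.0111
PET = 146.392 × 1.0111 = 148.017 mm/month

148 mm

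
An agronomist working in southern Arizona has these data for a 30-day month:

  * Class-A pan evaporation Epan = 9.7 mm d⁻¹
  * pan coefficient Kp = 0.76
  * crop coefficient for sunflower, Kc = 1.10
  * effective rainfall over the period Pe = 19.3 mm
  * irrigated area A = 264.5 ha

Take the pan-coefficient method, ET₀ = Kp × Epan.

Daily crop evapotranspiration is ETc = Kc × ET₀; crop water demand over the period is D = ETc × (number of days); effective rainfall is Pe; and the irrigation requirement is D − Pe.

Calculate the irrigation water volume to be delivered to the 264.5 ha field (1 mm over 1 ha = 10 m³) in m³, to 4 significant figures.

ET₀ = 0.76 × 9.7 = 7.3720 mm/d
ETc = Kc × ET₀ = 1.10 × 7.3720 = 8.1092 mm/d
Crop demand D = ETc × 30 d = 8.1092 × 30 = 243.276 mm
D − Pe = 243.276 − 19.3 = 223.976 mm
Volume = 223.976 mm × 264.5 ha × 10 = 592416.5 m³

592400 m³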